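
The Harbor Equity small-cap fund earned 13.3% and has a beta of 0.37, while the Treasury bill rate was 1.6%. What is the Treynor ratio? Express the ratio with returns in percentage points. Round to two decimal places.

Treynor = (Rp − Rf) / β = (13.3% − 1.6%) / 0.37 = 11.70 / 0.37 = 31.6216

31.62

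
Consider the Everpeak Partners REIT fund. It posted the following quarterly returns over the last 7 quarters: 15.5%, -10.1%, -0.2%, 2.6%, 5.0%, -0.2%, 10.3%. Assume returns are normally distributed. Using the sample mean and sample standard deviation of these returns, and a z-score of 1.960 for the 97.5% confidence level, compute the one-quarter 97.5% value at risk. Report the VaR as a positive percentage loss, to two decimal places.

r̄ = (15.5 − 10.1 − 0.2 + 2.6 + 5 − 0.2 + 10.3) / 7 = 22.90 / 7 = 3.2714%
Sample σ = √[Σ(r − r̄)² / 6] = √[405.2743 / 6] = √67.5457 = 8.2186%
VaR = −(r̄ − z·σ) = −(3.2714 − 1.960 × 8.2186) = −(-12.8371) = 12.8371%

12.84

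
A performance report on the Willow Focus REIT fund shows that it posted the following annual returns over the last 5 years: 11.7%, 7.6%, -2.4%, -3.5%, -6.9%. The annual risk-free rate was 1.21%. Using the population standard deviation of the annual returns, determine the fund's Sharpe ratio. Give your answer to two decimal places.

0.01

Mean return r̄ = 6.50 / 5 = 1.3000%
Population σ = √[Σ(r − r̄)² / 5] = √[251.8200 / 5] = √50.3640 = 7.0968%
Sharpe = (r̄ − rf) / σ = (1.3000 − 1.21) / 7.0968 = 0.0900 / 7.0968 = 0.0127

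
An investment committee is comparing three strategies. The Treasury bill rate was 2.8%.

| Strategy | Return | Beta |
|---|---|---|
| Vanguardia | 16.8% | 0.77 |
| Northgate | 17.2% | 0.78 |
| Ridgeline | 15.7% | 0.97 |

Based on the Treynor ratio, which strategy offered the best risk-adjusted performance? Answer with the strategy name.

Vanguardia: Treynor = (16.8% − 2.8%) / 0.77 = 18.182
Northgate: Treynor = (17.2% − 2.8%) / 0.78 = 18.462
Ridgeline: Treynor = (15.7% − 2.8%) / 0.97 = 13.299
Highest: Northgate (18.462).

Northgate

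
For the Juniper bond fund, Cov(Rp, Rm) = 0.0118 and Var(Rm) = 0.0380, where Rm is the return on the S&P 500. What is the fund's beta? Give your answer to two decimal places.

β = Cov(Rp, Rm) / Var(Rm) = 0.0118 / 0.0380 = 0.3105

0.31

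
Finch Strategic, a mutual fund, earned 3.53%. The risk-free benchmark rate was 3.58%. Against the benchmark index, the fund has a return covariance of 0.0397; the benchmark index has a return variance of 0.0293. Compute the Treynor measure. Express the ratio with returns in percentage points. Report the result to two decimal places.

-0.04

β = Cov / Var = 0.0397 / 0.0293 = 1.3549
Treynor = (Rp − Rf) / β = (3.53% − 3.58%) / 1.3549 = -0.05 / 1.3549 = -0.0369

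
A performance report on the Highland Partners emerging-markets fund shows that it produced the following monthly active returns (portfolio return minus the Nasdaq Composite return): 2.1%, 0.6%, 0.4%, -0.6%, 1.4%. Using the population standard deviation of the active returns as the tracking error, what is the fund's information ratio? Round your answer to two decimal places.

μ = (2.1 + 0.6 + 0.4 − 0.6 + 1.4) / 5 = 0.7800%
Σ(r − μ)² = (2.1 − 0.7800)² + (0.6 − 0.7800)² + (0.4 − 0.7800)² + … = 4.2080
population σ = √(4.2080 / 5) = √0.8416 = 0.9174%
IR = μ / tracking error = 0.7800 / 0.9174 = 0.8502

0.85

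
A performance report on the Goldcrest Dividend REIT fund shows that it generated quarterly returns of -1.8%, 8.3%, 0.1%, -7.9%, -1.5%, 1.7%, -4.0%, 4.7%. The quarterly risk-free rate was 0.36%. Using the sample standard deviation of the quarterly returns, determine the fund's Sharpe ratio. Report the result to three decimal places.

-0.081

r̄ = (-1.8 + 8.3 + 0.1 − 7.9 − 1.5 + 1.7 − 4 + 4.7) / 8 = -0.40 / 8 = -0.0500%
Σ(r − r̄)² = 177.7600; sample σ = √(177.7600/7) = 5.0393%
Sharpe = (r̄ − rf) / σ = (-0.0500 − 0.36) / 5.0393 = -0.4100 / 5.0393 = -0.0814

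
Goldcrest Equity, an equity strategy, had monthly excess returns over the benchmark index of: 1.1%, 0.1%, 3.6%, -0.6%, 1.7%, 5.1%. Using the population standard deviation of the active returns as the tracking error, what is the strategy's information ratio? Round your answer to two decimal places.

r̄ = (1.1 + 0.1 + 3.6 − 0.6 + 1.7 + 5.1) / 6 = 11.00 / 6 = 1.8333%
Σ(r − r̄)² = (1.1 − 1.8333)² + (0.1 − 1.8333)² + (3.6 − 1.8333)² + … = 23.2733
σ = √[23.2733 / 6] = 1.9695%
IR = r̄ / tracking error = 1.8333 / 1.9695 = 0.9308

0.93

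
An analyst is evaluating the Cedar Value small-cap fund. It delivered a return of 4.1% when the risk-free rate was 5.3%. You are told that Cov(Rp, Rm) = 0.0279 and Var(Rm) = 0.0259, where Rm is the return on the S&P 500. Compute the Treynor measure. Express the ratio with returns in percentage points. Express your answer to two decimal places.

β = Cov / Var = 0.0279 / 0.0259 = 1.0772
Treynor = (Rp − Rf) / β = (4.1% − 5.3%) / 1.0772 = -1.20 / 1.0772 = -1.1140

-1.11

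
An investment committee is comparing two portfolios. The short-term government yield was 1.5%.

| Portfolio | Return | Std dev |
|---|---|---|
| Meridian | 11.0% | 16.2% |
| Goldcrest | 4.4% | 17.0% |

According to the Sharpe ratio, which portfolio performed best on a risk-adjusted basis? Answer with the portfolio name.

Meridian

Meridian: Sharpe ratio = (11.0% − 1.5%) / 16.2% = 0.586
Goldcrest: Sharpe ratio = (4.4% − 1.5%) / 17.0% = 0.171
Highest: Meridian (0.586).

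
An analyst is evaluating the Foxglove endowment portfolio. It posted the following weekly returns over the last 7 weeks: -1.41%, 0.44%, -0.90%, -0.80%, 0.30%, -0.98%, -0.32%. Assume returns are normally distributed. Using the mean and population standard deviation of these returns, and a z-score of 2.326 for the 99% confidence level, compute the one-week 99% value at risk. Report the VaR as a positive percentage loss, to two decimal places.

μ = (-1.41 + 0.44 − 0.9 − 0.8 + 0.3 − 0.98 − 0.32) / 7 = -3.670 / 7 = -0.5243%
Population σ = √[Σ(r − μ)² / 7] = √[2.8604 / 7] = √0.4086 = 0.6392%
VaR = −(μ − z·σ) = −(-0.5243 − 2.326 × 0.6392) = −(-2.0111) = 2.0111%

2.01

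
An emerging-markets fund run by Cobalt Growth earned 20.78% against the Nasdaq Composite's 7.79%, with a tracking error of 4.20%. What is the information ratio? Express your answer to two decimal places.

3.09

IR = (Rp − Rb) / TE = (20.78% − 7.79%) / 4.20% = 12.99% / 4.20% = 3.0929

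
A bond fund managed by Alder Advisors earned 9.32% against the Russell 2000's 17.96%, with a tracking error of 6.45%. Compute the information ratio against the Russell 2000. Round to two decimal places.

IR = (Rp − Rb) / TE = (9.32% − 17.96%) / 6.45% = -8.64% / 6.45% = -1.3395

-1.34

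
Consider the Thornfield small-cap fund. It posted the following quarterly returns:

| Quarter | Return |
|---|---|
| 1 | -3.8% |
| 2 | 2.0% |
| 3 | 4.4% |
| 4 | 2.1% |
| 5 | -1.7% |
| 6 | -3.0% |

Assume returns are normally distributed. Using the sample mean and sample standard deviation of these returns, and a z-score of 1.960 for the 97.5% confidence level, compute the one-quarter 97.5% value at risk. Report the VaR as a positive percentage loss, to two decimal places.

6.45

Mean return μ = 0.00 / 6 = 0.0000%
Σ(r − μ)² = (-3.8 − 0.0000)² + (2 − 0.0000)² + … = 54.1000
sample σ = √(54.1000 / 5) = √10.8200 = 3.2894%
VaR = −(μ − z·σ) = −(0.0000 − 1.960 × 3.2894) = −(-6.4472) = 6.4472%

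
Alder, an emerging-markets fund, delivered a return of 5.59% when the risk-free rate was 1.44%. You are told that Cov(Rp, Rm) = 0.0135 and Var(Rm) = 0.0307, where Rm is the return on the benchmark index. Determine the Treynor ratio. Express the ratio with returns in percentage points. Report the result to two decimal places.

9.44

β = Cov / Var = 0.0135 / 0.0307 = 0.4397
Treynor = (Rp − Rf) / β = (5.59% − 1.44%) / 0.4397 = 4.15 / 0.4397 = 9.4383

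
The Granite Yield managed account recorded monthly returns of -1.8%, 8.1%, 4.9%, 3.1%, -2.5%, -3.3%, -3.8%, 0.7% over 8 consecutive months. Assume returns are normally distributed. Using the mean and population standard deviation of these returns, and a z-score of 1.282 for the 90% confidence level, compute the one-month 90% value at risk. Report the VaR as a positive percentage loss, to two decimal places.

4.51

μ = (-1.8 + 8.1 + 4.9 + 3.1 − 2.5 − 3.3 − 3.8 + 0.7) / 8 = 0.6750%
Σ(r − μ)² = (-1.8 − 0.6750)² + (8.1 − 0.6750)² + (4.9 − 0.6750)² + … = 130.8950
population σ = √(130.8950 / 8) = √16.3619 = 4.0450%
VaR = −(μ − z·σ) = −(0.6750 − 1.282 × 4.0450) = −(-4.5107) = 4.5107%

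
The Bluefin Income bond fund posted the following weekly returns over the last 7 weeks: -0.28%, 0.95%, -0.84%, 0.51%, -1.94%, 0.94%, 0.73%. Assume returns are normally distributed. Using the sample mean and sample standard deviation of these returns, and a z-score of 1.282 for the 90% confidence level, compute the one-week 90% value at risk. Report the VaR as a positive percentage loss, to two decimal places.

r̄ = (-0.28 + 0.95 − 0.84 + 0.51 − 1.94 + 0.94 + 0.73) / 7 = 0.0100%
Sample σ = √[Σ(r − r̄)² / 6] = √[7.1260 / 6] = √1.1877 = 1.0898%
VaR = −(r̄ − z·σ) = −(0.0100 − 1.282 × 1.0898) = −(-1.3871) = 1.3871%

1.39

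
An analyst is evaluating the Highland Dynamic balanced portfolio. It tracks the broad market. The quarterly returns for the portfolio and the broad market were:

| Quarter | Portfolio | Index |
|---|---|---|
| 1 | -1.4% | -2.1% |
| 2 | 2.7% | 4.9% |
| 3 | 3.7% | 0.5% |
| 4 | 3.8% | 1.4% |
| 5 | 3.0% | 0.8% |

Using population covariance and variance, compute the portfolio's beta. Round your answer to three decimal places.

r̄p = 2.3600%,  r̄m = 1.1000%
Cov = Σ(rp − r̄p)(rm − r̄m) / 5 = 2.5520
Var(rm) = Σ(rm − r̄m)² / 5 = 5.0440
β = Cov / Var = 2.5520 / 5.0440 = 0.5059

0.506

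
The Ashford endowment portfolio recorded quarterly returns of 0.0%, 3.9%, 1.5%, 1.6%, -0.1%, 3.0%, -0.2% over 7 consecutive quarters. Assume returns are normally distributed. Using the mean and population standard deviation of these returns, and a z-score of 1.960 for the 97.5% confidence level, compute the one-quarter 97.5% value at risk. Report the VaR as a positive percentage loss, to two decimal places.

μ = (0 + 3.9 + 1.5 + 1.6 − 0.1 + 3 − 0.2) / 7 = 9.70 / 7 = 1.3857%
Population σ = √[Σ(r − μ)² / 7] = √[15.6286 / 7] = √2.2327 = 1.4942%
VaR = −(μ − z·σ) = −(1.3857 − 1.960 × 1.4942) = −(-1.5429) = 1.5429%

1.54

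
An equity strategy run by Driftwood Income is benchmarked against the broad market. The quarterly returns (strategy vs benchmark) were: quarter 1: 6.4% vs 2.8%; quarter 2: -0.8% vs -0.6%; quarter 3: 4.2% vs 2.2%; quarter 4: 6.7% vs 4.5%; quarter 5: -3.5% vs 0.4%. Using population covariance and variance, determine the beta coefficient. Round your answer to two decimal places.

1.99

r̄p = 2.6000%,  r̄m = 1.8600%
Cov = Σ(rp − r̄p)(rm − r̄m) / 5 = 6.4420
Var(rm) = Σ(rm − r̄m)² / 5 = 3.2304
β = Cov / Var = 6.4420 / 3.2304 = 1.9942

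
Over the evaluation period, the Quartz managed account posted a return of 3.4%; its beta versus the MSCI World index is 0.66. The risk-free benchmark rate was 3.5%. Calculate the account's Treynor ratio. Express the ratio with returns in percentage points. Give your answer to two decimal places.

Treynor = (Rp − Rf) / β = (3.4% − 3.5%) / 0.66 = -0.10 / 0.66 = -0.1515

-0.15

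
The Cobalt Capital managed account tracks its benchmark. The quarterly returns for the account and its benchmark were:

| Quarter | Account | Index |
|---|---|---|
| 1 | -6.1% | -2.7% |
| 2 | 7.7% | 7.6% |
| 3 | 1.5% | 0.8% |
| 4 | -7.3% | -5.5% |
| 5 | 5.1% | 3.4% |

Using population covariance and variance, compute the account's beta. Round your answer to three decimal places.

1.268

r̄p = 0.1800%,  r̄m = 0.7200%
Cov = Σ(rp − r̄p)(rm − r̄m) / 5 = 26.6064
Var(rm) = Σ(rm − r̄m)² / 5 = 20.9816
β = Cov / Var = 26.6064 / 20.9816 = 1.2681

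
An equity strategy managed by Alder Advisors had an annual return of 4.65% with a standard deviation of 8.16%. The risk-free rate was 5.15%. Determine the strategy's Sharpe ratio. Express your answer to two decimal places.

Sharpe = (Rp − Rf) / σp = (4.65% − 5.15%) / 8.16% = -0.50% / 8.16% = -0.0613

-0.06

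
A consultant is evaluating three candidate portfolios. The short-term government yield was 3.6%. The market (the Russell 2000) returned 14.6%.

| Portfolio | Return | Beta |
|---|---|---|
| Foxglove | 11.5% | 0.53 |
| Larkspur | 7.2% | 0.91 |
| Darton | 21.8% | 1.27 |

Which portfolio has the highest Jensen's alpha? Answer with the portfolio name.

Darton

Foxglove: α = 11.5% − [3.6% + 0.53 × (14.6% − 3.6%)] = 2.070
Larkspur: α = 7.2% − [3.6% + 0.91 × (14.6% − 3.6%)] = -6.410
Darton: α = 21.8% − [3.6% + 1.27 × (14.6% − 3.6%)] = 4.230
Highest: Darton (4.230).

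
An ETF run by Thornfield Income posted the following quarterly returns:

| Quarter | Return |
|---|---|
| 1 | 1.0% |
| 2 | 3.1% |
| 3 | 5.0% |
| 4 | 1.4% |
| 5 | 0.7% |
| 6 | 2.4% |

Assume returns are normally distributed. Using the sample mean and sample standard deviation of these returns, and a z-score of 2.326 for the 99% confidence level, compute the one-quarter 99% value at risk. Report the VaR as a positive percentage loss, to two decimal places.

r̄ = (1 + 3.1 + 5 + 1.4 + 0.7 + 2.4) / 6 = 13.60 / 6 = 2.2667%
Σ(r − r̄)² = 12.9933; sample σ = √(12.9933/5) = 1.6120%
VaR = −(r̄ − z·σ) = −(2.2667 − 2.326 × 1.6120) = −(-1.4828) = 1.4828%

1.48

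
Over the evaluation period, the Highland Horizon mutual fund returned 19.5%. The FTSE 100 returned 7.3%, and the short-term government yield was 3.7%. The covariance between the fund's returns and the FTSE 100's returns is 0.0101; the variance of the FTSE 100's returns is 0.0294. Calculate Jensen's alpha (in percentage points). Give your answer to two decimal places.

14.56

β = Cov / Var = 0.0101 / 0.0294 = 0.3435
E[R] = Rf + β(Rm − Rf) = 3.7% + 0.3435 × (7.3% − 3.7%) = 4.9366%
α = Rp − E[R] = 19.5% − 4.9366% = 14.5634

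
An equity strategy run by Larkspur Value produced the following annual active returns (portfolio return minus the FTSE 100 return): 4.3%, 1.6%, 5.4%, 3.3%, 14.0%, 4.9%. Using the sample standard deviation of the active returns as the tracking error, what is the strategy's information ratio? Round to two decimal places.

1.29

Mean return r̄ = 33.50 / 6 = 5.5833%
Σ(r − r̄)² = 94.0683; sample σ = √(94.0683/5) = 4.3375%
IR = r̄ / tracking error = 5.5833 / 4.3375 = 1.2872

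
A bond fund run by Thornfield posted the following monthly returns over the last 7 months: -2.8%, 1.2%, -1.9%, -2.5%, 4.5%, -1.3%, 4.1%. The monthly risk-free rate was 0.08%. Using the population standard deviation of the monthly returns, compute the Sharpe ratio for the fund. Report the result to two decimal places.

0.04

r̄ = (-2.8 + 1.2 − 1.9 − 2.5 + 4.5 − 1.3 + 4.1) / 7 = 0.1857%
Σ(r − r̄)² = 57.6486; population σ = √(57.6486/7) = 2.8698%
Sharpe = (r̄ − rf) / σ = (0.1857 − 0.08) / 2.8698 = 0.1057 / 2.8698 = 0.0368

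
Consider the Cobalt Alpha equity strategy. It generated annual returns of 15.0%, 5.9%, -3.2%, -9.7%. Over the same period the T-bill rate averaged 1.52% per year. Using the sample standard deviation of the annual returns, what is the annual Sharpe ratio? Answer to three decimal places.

r̄ = (15 + 5.9 − 3.2 − 9.7) / 4 = 8.00 / 4 = 2.0000%
Σ(r − r̄)² = (15 − 2.0000)² + (5.9 − 2.0000)² + (-3.2 − 2.0000)² + … = 348.1400
sample σ = √(348.1400 / 3) = √116.0467 = 10.7725%
Sharpe = (r̄ − rf) / σ = (2.0000 − 1.52) / 10.7725 = 0.4800 / 10.7725 = 0.0446

0.045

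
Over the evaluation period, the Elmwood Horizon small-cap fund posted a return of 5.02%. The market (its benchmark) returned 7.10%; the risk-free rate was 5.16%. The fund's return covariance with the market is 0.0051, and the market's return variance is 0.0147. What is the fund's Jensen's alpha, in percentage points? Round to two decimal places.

-0.81

β = Cov / Var = 0.0051 / 0.0147 = 0.3469
E[R] = Rf + β(Rm − Rf) = 5.16% + 0.3469 × (7.10% − 5.16%) = 5.8330%
α = Rp − E[R] = 5.02% − 5.8330% = -0.8130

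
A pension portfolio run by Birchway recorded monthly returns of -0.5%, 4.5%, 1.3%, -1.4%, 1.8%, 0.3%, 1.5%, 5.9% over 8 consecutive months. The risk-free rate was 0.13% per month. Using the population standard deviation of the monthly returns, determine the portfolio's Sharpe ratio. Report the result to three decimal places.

0.674

μ = (-0.5 + 4.5 + 1.3 − 1.4 + 1.8 + 0.3 + 1.5 + 5.9) / 8 = 1.6750%
Population σ = √[Σ(r − μ)² / 8] = √[42.0950 / 8] = √5.2619 = 2.2939%
Sharpe = (μ − rf) / σ = (1.6750 − 0.13) / 2.2939 = 1.5450 / 2.2939 = 0.6735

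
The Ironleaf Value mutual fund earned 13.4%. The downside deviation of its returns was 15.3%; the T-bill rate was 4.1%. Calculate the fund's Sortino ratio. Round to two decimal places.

Sortino = (Rp − Rf) / σd = (13.4% − 4.1%) / 15.3% = 9.30% / 15.3% = 0.6078

0.61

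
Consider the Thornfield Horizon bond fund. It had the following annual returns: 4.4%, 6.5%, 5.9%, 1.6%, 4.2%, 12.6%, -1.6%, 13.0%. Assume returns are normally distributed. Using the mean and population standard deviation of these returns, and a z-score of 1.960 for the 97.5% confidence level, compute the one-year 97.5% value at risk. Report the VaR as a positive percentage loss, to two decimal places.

3.36

r̄ = (4.4 + 6.5 + 5.9 + 1.6 + 4.2 + 12.6 − 1.6 + 13) / 8 = 46.60 / 8 = 5.8250%
Σ(r − r̄)² = (4.4 − 5.8250)² + (6.5 − 5.8250)² + (5.9 − 5.8250)² + … = 175.4950
population σ = √(175.4950 / 8) = √21.9369 = 4.6837%
VaR = −(r̄ − z·σ) = −(5.8250 − 1.960 × 4.6837) = −(-3.3551) = 3.3551%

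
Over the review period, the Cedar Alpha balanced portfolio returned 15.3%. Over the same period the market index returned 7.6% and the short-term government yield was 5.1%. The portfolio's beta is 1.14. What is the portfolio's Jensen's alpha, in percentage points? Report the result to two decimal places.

7.35

CAPM expected return = Rf + β(Rm − Rf) = 5.1% + 1.14 × (7.6% − 5.1%) = 5.1 + 1.14 × 2.50 = 7.9500%
Jensen's α = Rp − E[R] = 15.3% − 7.9500% = 7.3500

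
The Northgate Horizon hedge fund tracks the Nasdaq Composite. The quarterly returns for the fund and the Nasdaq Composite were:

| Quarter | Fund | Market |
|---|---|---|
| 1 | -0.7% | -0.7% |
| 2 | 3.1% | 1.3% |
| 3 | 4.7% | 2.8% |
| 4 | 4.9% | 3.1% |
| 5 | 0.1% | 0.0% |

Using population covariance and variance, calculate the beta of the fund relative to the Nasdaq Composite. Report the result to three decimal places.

r̄p = 2.4200%,  r̄m = 1.3000%
Cov = Σ(rp − r̄p)(rm − r̄m) / 5 = 3.4280
Var(rm) = Σ(rm − r̄m)² / 5 = 2.2360
β = Cov / Var = 3.4280 / 2.2360 = 1.5331

1.533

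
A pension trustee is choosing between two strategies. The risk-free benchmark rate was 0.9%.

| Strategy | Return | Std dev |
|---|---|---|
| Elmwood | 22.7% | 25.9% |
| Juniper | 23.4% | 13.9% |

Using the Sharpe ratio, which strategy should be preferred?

Juniper

Elmwood: Sharpe ratio = (22.7% − 0.9%) / 25.9% = 0.842
Juniper: Sharpe ratio = (23.4% − 0.9%) / 13.9% = 1.619
Highest: Juniper (1.619).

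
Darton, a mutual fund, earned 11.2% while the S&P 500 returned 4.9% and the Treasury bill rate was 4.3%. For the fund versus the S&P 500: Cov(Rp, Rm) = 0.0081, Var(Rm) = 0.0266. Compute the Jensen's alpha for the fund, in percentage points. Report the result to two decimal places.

6.72

β = Cov / Var = 0.0081 / 0.0266 = 0.3045
E[R] = Rf + β(Rm − Rf) = 4.3% + 0.3045 × (4.9% − 4.3%) = 4.4827%
α = Rp − E[R] = 11.2% − 4.4827% = 6.7173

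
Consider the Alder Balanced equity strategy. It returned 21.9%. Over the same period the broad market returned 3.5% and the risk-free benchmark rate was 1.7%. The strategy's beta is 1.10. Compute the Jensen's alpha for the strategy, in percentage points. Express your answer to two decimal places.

18.22

CAPM expected return = Rf + β(Rm − Rf) = 1.7% + 1.10 × (3.5% − 1.7%) = 1.7 + 1.10 × 1.80 = 3.6800%
Jensen's α = Rp − E[R] = 21.9% − 3.6800% = 18.2200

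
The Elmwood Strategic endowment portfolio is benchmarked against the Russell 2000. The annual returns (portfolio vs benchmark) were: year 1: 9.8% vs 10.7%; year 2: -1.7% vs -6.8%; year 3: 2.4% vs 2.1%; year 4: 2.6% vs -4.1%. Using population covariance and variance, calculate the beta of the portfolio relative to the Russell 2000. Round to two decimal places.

0.58

r̄p = 3.2750%,  r̄m = 0.4750%
Cov = Σ(rp − r̄p)(rm − r̄m) / 4 = 26.1444
Var(rm) = Σ(rm − r̄m)² / 4 = 45.2619
β = Cov / Var = 26.1444 / 45.2619 = 0.5776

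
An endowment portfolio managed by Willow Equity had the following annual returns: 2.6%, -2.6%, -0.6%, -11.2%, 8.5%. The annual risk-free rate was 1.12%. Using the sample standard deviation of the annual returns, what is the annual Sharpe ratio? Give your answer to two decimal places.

-0.25

μ = (2.6 − 2.6 − 0.6 − 11.2 + 8.5) / 5 = -0.6600%
Sample std dev = √[209.3920 / 4] = 7.2352%
Sharpe = (μ − rf) / σ = (-0.6600 − 1.12) / 7.2352 = -1.7800 / 7.2352 = -0.2460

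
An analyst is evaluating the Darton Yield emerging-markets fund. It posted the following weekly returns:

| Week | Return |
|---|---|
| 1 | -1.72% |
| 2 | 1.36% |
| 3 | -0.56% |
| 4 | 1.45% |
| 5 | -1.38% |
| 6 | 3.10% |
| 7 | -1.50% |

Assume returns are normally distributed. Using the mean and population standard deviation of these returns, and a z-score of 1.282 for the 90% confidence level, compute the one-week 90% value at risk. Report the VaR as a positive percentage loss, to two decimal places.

Mean return r̄ = 0.750 / 7 = 0.1071%
Σ(r − r̄)² = (-1.72 − 0.1071)² + (1.36 − 0.1071)² + (-0.56 − 0.1071)² + … = 20.9081
population σ = √(20.9081 / 7) = √2.9869 = 1.7283%
VaR = −(r̄ − z·σ) = −(0.1071 − 1.282 × 1.7283) = −(-2.1086) = 2.1086%

2.11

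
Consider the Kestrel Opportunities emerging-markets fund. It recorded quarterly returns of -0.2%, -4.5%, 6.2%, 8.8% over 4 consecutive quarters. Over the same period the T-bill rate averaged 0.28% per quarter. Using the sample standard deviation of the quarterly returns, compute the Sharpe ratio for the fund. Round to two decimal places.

r̄ = (-0.2 − 4.5 + 6.2 + 8.8) / 4 = 10.30 / 4 = 2.5750%
Σ(r − r̄)² = 109.6475; sample σ = √(109.6475/3) = 6.0456%
Sharpe = (r̄ − rf) / σ = (2.5750 − 0.28) / 6.0456 = 2.2950 / 6.0456 = 0.3796

0.38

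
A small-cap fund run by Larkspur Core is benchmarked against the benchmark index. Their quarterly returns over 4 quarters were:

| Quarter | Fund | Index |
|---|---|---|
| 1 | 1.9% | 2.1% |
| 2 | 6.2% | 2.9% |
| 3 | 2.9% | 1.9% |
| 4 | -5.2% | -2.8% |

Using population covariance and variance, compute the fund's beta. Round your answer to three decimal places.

r̄p = 1.4500%,  r̄m = 1.0250%
Cov = Σ(rp − r̄p)(rm − r̄m) / 4 = 9.0238
Var(rm) = Σ(rm − r̄m)² / 4 = 5.0169
β = Cov / Var = 9.0238 / 5.0169 = 1.7987

1.799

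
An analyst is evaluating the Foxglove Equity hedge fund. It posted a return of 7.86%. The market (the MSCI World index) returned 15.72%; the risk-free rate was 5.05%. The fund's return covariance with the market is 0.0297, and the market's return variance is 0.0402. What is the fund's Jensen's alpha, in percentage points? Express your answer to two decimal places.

-5.07

β = Cov / Var = 0.0297 / 0.0402 = 0.7388
E[R] = Rf + β(Rm − Rf) = 5.05% + 0.7388 × (15.72% − 5.05%) = 12.9330%
α = Rp − E[R] = 7.86% − 12.9330% = -5.0730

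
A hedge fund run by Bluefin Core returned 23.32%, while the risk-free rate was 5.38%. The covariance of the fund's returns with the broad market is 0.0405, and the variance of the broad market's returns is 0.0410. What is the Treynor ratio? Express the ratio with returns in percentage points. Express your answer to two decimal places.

β = Cov / Var = 0.0405 / 0.0410 = 0.9878
Treynor = (Rp − Rf) / β = (23.32% − 5.38%) / 0.9878 = 17.94 / 0.9878 = 18.1616

18.16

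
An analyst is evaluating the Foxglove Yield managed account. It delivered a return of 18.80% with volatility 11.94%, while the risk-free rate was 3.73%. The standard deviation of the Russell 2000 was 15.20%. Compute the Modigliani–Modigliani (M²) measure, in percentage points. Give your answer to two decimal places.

Sharpe = (Rp − Rf) / σp = (18.80% − 3.73%) / 11.94% = 1.2621
M² = Rf + Sharpe × σm = 3.73% + 1.2621 × 15.20% = 22.9139%

22.91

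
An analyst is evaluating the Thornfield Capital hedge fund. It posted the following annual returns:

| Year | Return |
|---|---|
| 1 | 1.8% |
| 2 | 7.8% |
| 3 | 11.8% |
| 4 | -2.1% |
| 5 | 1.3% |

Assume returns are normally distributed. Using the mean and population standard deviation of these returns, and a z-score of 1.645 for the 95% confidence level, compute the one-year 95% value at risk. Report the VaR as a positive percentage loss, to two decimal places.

4.09

r̄ = (1.8 + 7.8 + 11.8 − 2.1 + 1.3) / 5 = 20.60 / 5 = 4.1200%
Population std dev = √[124.5480 / 5] = 4.9910%
VaR = −(r̄ − z·σ) = −(4.1200 − 1.645 × 4.9910) = −(-4.0902) = 4.0902%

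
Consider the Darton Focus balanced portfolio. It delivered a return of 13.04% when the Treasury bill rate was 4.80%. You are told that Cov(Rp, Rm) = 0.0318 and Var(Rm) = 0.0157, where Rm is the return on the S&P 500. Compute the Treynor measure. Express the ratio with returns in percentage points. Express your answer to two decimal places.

β = Cov / Var = 0.0318 / 0.0157 = 2.0255
Treynor = (Rp − Rf) / β = (13.04% − 4.80%) / 2.0255 = 8.24 / 2.0255 = 4.0681

4.07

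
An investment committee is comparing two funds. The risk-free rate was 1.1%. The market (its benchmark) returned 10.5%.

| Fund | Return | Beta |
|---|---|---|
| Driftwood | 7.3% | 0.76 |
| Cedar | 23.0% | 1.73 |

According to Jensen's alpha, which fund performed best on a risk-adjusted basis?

Driftwood: α = 7.3% − [1.1% + 0.76 × (10.5% − 1.1%)] = -0.944
Cedar: α = 23.0% − [1.1% + 1.73 × (10.5% − 1.1%)] = 5.638
Highest: Cedar (5.638).

Cedar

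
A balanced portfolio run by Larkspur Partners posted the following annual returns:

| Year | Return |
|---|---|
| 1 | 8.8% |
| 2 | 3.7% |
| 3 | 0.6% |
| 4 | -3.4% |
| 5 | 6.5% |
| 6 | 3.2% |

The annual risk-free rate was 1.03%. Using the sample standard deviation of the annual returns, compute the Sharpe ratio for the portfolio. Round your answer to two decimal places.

r̄ = (8.8 + 3.7 + 0.6 − 3.4 + 6.5 + 3.2) / 6 = 19.40 / 6 = 3.2333%
Sample std dev = √[92.8133 / 5] = 4.3084%
Sharpe = (r̄ − rf) / σ = (3.2333 − 1.03) / 4.3084 = 2.2033 / 4.3084 = 0.5114

0.51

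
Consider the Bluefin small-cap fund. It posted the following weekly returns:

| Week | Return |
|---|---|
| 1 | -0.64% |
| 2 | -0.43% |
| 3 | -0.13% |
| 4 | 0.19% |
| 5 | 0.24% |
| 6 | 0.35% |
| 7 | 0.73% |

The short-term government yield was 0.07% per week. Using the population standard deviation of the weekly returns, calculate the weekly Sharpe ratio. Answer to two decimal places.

r̄ = (-0.64 − 0.43 − 0.13 + 0.19 + 0.24 + 0.35 + 0.73) / 7 = 0.0443%
Σ(r − r̄)² = 1.3468; population σ = √(1.3468/7) = 0.4386%
Sharpe = (r̄ − rf) / σ = (0.0443 − 0.07) / 0.4386 = -0.0257 / 0.4386 = -0.0586

-0.06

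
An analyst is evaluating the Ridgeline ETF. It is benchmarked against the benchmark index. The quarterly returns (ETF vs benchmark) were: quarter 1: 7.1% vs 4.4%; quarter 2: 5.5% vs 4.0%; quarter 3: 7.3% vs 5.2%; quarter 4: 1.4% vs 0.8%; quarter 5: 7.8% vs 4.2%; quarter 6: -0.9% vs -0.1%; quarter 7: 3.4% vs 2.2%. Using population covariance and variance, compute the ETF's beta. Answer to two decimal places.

1.61

r̄p = 4.5143%,  r̄m = 2.9571%
Cov = Σ(rp − r̄p)(rm − r̄m) / 7 = 5.6006
Var(rm) = Σ(rm − r̄m)² / 7 = 3.4739
β = Cov / Var = 5.6006 / 3.4739 = 1.6122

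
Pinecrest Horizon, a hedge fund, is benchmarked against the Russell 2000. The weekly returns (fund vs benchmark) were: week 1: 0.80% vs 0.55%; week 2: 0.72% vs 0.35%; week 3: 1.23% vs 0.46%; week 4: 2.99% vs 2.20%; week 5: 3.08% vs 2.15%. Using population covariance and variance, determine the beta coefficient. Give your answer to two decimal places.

r̄p = 1.7640%,  r̄m = 1.1420%
Cov = Σ(rp − r̄p)(rm − r̄m) / 5 = 0.8771
Var(rm) = Σ(rm − r̄m)² / 5 = 0.7157
β = Cov / Var = 0.8771 / 0.7157 = 1.2255

1.23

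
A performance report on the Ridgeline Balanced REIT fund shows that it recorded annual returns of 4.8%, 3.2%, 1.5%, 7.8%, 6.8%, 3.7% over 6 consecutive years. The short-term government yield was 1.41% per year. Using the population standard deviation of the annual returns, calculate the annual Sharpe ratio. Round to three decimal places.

r̄ = (4.8 + 3.2 + 1.5 + 7.8 + 6.8 + 3.7) / 6 = 27.80 / 6 = 4.6333%
Σ(r − r̄)² = 27.4933; population σ = √(27.4933/6) = 2.1406%
Sharpe = (r̄ − rf) / σ = (4.6333 − 1.41) / 2.1406 = 3.2233 / 2.1406 = 1.5058

1.506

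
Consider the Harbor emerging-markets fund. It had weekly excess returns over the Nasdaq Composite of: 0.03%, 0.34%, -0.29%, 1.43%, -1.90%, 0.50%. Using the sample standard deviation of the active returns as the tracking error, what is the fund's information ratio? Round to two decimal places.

0.02

r̄ = (0.03 + 0.34 − 0.29 + 1.43 − 1.9 + 0.5) / 6 = 0.110 / 6 = 0.0183%
Σ(r − r̄)² = 6.1035; sample σ = √(6.1035/5) = 1.1049%
IR = r̄ / tracking error = 0.0183 / 1.1049 = 0.0166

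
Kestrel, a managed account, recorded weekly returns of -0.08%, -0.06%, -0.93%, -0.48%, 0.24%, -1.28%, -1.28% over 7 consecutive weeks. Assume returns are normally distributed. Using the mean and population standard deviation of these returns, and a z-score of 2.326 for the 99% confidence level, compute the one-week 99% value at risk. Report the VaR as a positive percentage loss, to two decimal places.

Mean return μ = -3.870 / 7 = -0.5529%
Σ(r − μ)² = 2.3001; population σ = √(2.3001/7) = 0.5732%
VaR = −(μ − z·σ) = −(-0.5529 − 2.326 × 0.5732) = −(-1.8862) = 1.8862%

1.89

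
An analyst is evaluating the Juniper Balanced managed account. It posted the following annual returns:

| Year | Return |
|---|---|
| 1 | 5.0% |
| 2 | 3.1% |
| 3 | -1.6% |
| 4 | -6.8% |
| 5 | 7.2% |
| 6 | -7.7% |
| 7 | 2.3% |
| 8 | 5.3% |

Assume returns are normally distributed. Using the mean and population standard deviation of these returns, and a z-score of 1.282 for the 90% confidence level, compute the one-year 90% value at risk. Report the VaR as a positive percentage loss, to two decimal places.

5.91

μ = (5 + 3.1 − 1.6 − 6.8 + 7.2 − 7.7 + 2.3 + 5.3) / 8 = 6.80 / 8 = 0.8500%
Σ(r − μ)² = (5 − 0.8500)² + (3.1 − 0.8500)² + (-1.6 − 0.8500)² + … = 222.1400
σ = √[222.1400 / 8] = 5.2695%
VaR = −(μ − z·σ) = −(0.8500 − 1.282 × 5.2695) = −(-5.9055) = 5.9055%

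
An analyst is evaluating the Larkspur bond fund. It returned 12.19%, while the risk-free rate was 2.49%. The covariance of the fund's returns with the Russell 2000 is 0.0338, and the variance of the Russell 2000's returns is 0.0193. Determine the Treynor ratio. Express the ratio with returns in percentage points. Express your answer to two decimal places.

5.54

β = Cov / Var = 0.0338 / 0.0193 = 1.7513
Treynor = (Rp − Rf) / β = (12.19% − 2.49%) / 1.7513 = 9.70 / 1.7513 = 5.5387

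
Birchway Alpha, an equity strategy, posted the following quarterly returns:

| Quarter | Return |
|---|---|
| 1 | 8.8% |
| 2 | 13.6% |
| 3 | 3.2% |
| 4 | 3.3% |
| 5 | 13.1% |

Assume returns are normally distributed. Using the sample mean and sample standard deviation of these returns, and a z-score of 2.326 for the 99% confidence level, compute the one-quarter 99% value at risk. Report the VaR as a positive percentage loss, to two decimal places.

3.37

μ = (8.8 + 13.6 + 3.2 + 3.3 + 13.1) / 5 = 8.4000%
Sample std dev = √[102.3400 / 4] = 5.0582%
VaR = −(μ − z·σ) = −(8.4000 − 2.326 × 5.0582) = −(-3.3654) = 3.3654%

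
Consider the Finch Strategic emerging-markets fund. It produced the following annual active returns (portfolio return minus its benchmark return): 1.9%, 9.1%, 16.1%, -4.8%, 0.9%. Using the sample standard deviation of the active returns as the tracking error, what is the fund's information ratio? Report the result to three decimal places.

0.574

r̄ = (1.9 + 9.1 + 16.1 − 4.8 + 0.9) / 5 = 4.6400%
Sample std dev = √[261.8320 / 4] = 8.0906%
IR = r̄ / tracking error = 4.6400 / 8.0906 = 0.5735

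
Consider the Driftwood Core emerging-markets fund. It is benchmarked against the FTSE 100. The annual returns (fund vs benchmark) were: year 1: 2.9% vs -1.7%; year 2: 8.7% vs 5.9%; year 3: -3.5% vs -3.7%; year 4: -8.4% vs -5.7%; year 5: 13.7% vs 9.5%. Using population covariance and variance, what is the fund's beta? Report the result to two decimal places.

1.33

r̄p = 2.6800%,  r̄m = 0.8600%
Cov = Σ(rp − r̄p)(rm − r̄m) / 5 = 45.1712
Var(rm) = Σ(rm − r̄m)² / 5 = 34.0864
β = Cov / Var = 45.1712 / 34.0864 = 1.3252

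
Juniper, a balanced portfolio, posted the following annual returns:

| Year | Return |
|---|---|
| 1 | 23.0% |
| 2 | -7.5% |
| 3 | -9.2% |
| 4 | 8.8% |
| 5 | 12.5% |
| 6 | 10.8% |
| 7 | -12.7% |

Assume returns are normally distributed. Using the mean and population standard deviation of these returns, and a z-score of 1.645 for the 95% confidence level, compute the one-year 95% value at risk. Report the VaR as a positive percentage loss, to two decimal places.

16.83

r̄ = (23 − 7.5 − 9.2 + 8.8 + 12.5 + 10.8 − 12.7) / 7 = 25.70 / 7 = 3.6714%
Population σ = √[Σ(r − r̄)² / 7] = √[1087.1543 / 7] = √155.3078 = 12.4623%
VaR = −(r̄ − z·σ) = −(3.6714 − 1.645 × 12.4623) = −(-16.8291) = 16.8291%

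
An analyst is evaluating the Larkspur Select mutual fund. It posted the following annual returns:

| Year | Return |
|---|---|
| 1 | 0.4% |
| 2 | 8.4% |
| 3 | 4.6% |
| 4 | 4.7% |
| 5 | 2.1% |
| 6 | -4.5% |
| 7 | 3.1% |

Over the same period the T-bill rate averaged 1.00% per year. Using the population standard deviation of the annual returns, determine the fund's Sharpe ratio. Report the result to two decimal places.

0.45

r̄ = (0.4 + 8.4 + 4.6 + 4.7 + 2.1 − 4.5 + 3.1) / 7 = 2.6857%
Σ(r − r̄)² = 97.7486; population σ = √(97.7486/7) = 3.7369%
Sharpe = (r̄ − rf) / σ = (2.6857 − 1) / 3.7369 = 1.6857 / 3.7369 = 0.4511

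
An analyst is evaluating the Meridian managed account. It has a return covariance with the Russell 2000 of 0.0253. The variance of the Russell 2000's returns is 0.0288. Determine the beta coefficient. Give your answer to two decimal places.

0.88

β = Cov(Rp, Rm) / Var(Rm) = 0.0253 / 0.0288 = 0.8785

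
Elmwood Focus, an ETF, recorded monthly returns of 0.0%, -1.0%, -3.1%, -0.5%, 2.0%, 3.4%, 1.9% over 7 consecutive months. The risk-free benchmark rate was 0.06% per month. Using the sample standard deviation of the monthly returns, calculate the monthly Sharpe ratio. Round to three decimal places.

r̄ = (0 − 1 − 3.1 − 0.5 + 2 + 3.4 + 1.9) / 7 = 0.3857%
Σ(r − r̄)² = (0 − 0.3857)² + (-1 − 0.3857)² + (-3.1 − 0.3857)² + … = 28.9886
sample σ = √(28.9886 / 6) = √4.8314 = 2.1980%
Sharpe = (r̄ − rf) / σ = (0.3857 − 0.06) / 2.1980 = 0.3257 / 2.1980 = 0.1482

0.148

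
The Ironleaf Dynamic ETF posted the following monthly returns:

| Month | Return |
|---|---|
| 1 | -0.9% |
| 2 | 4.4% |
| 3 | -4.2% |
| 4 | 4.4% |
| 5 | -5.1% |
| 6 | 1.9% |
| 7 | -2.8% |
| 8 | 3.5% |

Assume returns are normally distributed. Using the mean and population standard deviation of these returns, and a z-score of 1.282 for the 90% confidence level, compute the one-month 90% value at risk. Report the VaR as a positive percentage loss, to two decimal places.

Mean return μ = 1.20 / 8 = 0.1500%
Population σ = √[Σ(r − μ)² / 8] = √[106.7000 / 8] = √13.3375 = 3.6521%
VaR = −(μ − z·σ) = −(0.1500 − 1.282 × 3.6521) = −(-4.5320) = 4.5320%

4.53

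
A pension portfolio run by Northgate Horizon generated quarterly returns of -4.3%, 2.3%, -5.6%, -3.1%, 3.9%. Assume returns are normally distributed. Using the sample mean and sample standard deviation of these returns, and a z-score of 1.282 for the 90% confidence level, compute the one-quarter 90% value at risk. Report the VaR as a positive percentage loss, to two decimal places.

6.75

r̄ = (-4.3 + 2.3 − 5.6 − 3.1 + 3.9) / 5 = -1.3600%
Sample σ = √[Σ(r − r̄)² / 4] = √[70.7120 / 4] = √17.6780 = 4.2045%
VaR = −(r̄ − z·σ) = −(-1.3600 − 1.282 × 4.2045) = −(-6.7502) = 6.7502%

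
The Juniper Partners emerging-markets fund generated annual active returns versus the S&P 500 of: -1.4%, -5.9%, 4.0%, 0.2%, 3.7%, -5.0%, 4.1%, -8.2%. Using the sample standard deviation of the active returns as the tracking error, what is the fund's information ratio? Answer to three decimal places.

r̄ = (-1.4 − 5.9 + 4 + 0.2 + 3.7 − 5 + 4.1 − 8.2) / 8 = -8.50 / 8 = -1.0625%
Sample std dev = √[166.5188 / 7] = 4.8773%
IR = r̄ / tracking error = -1.0625 / 4.8773 = -0.2178

-0.218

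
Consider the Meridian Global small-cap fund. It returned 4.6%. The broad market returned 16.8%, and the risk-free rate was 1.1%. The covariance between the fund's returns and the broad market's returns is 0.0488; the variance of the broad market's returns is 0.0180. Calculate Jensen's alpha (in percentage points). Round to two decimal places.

β = Cov / Var = 0.0488 / 0.0180 = 2.7111
E[R] = Rf + β(Rm − Rf) = 1.1% + 2.7111 × (16.8% − 1.1%) = 43.6643%
α = Rp − E[R] = 4.6% − 43.6643% = -39.0643

-39.06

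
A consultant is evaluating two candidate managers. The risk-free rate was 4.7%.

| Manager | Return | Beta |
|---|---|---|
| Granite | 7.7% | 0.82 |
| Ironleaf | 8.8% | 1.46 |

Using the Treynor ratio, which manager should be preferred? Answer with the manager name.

Granite

Granite: Treynor = (7.7% − 4.7%) / 0.82 = 3.659
Ironleaf: Treynor = (8.8% − 4.7%) / 1.46 = 2.808
Highest: Granite (3.659).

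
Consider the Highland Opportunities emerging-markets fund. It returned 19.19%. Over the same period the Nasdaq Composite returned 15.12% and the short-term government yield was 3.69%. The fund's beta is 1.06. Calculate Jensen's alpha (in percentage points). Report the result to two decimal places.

CAPM expected return = Rf + β(Rm − Rf) = 3.69% + 1.06 × (15.12% − 3.69%) = 3.69 + 1.06 × 11.43 = 15.8058%
Jensen's α = Rp − E[R] = 19.19% − 15.8058% = 3.3842

3.38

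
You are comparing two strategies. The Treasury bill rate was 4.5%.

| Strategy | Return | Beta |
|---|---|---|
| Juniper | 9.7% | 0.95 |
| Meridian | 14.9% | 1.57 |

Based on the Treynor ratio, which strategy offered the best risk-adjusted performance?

Meridian

Juniper: Treynor = (9.7% − 4.5%) / 0.95 = 5.474
Meridian: Treynor = (14.9% − 4.5%) / 1.57 = 6.624
Highest: Meridian (6.624).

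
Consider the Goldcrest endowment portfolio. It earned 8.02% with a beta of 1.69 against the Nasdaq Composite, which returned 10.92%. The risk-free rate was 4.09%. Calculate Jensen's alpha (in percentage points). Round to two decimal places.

CAPM expected return = Rf + β(Rm − Rf) = 4.09% + 1.69 × (10.92% − 4.09%) = 4.09 + 1.69 × 6.83 = 15.6327%
Jensen's α = Rp − E[R] = 8.02% − 15.6327% = -7.6127

-7.61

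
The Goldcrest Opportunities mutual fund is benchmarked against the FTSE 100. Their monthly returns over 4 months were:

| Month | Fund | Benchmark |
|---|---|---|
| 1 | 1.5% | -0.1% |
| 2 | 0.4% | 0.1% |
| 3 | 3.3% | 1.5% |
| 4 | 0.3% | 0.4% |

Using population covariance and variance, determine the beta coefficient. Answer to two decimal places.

r̄p = 1.3750%,  r̄m = 0.4750%
Cov = Σ(rp − r̄p)(rm − r̄m) / 4 = 0.5869
Var(rm) = Σ(rm − r̄m)² / 4 = 0.3819
β = Cov / Var = 0.5869 / 0.3819 = 1.5368

1.54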